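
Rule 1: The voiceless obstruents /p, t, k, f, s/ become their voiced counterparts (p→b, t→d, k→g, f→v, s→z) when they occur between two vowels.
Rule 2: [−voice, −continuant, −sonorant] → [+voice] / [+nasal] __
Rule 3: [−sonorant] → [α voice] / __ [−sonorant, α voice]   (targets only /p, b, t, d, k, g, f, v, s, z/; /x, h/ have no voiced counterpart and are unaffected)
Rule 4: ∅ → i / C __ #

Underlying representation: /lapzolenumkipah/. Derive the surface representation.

labzolenumgibahi

Rule 1 (intervocalic voicing): /p/ is a voiceless obstruent between vowels /i/ and /a/, so it voices to [b]. /lapzolenumkipah/ → lapzolenumkibah.
Rule 2 (post-nasal voicing): /k/ is a voiceless stop immediately after the nasal /m/, so it voices to [g]. /lapzolenumkibah/ → lapzolenumgibah.
Rule 3 (regressive voicing assimilation): /p/ precedes the voiced obstruent /z/, so it voices to [b] by assimilation. /lapzolenumgibah/ → labzolenumgibah.
Rule 4 (final i-epenthesis): the form ends in the consonant /h/, so [i] is inserted word-finally. /labzolenumgibah/ → labzolenumgibahi.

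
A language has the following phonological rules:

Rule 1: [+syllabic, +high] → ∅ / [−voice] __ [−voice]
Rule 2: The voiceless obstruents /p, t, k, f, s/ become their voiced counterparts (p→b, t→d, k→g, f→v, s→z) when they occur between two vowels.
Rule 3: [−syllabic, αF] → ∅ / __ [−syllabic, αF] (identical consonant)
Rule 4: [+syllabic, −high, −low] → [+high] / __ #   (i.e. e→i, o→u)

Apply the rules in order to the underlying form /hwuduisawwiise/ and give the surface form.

hwuduizawiizi

Rule 1 (high vowel syncope): no segment meets the environment; /hwuduisawwiise/ is unchanged.
Rule 2 (intervocalic voicing): /s/ is a voiceless obstruent between vowels /i/ and /a/, so it voices to [z]. /s/ is a voiceless obstruent between vowels /i/ and /e/, so it voices to [z]. /hwuduisawwiise/ → hwuduizawwiize.
Rule 3 (degemination): /ww/ is a geminate; the first /w/ deletes. /hwuduizawwiize/ → hwuduizawiize.
Rule 4 (final vowel raising): /e/ is a mid vowel in word-final position, so it raises to [i]. /hwuduizawiize/ → hwuduizawiizi.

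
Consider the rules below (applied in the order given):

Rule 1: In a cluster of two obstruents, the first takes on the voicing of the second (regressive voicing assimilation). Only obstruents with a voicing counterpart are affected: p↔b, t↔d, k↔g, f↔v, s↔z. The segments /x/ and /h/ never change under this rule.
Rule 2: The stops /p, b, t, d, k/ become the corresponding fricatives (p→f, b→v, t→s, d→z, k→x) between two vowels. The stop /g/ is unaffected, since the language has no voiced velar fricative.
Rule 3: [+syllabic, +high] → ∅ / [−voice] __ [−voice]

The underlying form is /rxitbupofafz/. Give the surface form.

rxidbufofavz

Rule 1 (regressive voicing assimilation): /t/ precedes the voiced obstruent /b/, so it voices to [d] by assimilation. /f/ precedes the voiced obstruent /z/, so it voices to [v] by assimilation. /rxitbupofafz/ → rxidbupofavz.
Rule 2 (intervocalic spirantization): /p/ is a stop between vowels /u/ and /o/, so it spirantizes to the fricative [f]. /rxidbupofavz/ → rxidbufofavz.
Rule 3 (high vowel syncope): no segment meets the environment; /rxidbufofavz/ is unchanged.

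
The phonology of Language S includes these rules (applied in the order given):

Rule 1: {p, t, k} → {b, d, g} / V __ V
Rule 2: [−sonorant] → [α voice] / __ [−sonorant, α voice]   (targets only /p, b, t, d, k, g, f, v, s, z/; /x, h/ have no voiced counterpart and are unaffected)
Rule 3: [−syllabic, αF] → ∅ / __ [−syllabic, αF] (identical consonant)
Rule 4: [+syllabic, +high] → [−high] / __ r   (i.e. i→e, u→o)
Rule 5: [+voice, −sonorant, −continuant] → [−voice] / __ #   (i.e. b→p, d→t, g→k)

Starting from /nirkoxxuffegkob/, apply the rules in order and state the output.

nerkoxufekop

Rule 1 (intervocalic voicing): no segment meets the environment; /nirkoxxuffegkob/ is unchanged.
Rule 2 (regressive voicing assimilation): /g/ precedes the voiceless obstruent /k/, so it devoices to [k] by assimilation. /nirkoxxuffegkob/ → nirkoxxuffekkob.
Rule 3 (degemination): /xx/ is a geminate; the first /x/ deletes. /ff/ is a geminate; the first /f/ deletes. /kk/ is a geminate; the first /k/ deletes. /nirkoxxuffekkob/ → nirkoxufekob.
Rule 4 (pre-rhotic lowering): /i/ is a high vowel immediately before /r/, so it lowers to [e]. /nirkoxufekob/ → nerkoxufekob.
Rule 5 (final devoicing): /b/ is a voiced stop in word-final position, so it devoices to [p]. /nerkoxufekob/ → nerkoxufekop.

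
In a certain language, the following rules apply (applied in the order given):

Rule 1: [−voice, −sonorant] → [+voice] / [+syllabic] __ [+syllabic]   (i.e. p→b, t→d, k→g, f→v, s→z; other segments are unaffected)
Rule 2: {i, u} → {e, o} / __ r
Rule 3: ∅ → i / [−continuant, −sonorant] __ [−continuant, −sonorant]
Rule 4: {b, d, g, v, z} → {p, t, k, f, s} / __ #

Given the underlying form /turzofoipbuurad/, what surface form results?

torzovoipibuorat

Rule 1 (intervocalic voicing): /f/ is a voiceless obstruent between vowels /o/ and /o/, so it voices to [v]. /turzofoipbuurad/ → turzovoipbuurad.
Rule 2 (pre-rhotic lowering): /u/ is a high vowel immediately before /r/, so it lowers to [o]. /u/ is a high vowel immediately before /r/, so it lowers to [o]. /turzovoipbuurad/ → torzovoipbuorad.
Rule 3 (stop-cluster i-epenthesis): /p/ and /b/ form a stop–stop cluster, so [i] is inserted between them. /torzovoipbuorad/ → torzovoipibuorad.
Rule 4 (final devoicing): /d/ is a voiced obstruent in word-final position, so it devoices to [t]. /torzovoipibuorad/ → torzovoipibuorat.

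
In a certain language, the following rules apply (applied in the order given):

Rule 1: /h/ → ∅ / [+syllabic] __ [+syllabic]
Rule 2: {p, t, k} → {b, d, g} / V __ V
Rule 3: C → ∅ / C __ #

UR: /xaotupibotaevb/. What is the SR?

Rule 1 (intervocalic h-deletion): no segment meets the environment; /xaotupibotaevb/ is unchanged.
Rule 2 (intervocalic voicing): /t/ is a voiceless stop between vowels /o/ and /u/, so it voices to [d]. /p/ is a voiceless stop between vowels /u/ and /i/, so it voices to [b]. /t/ is a voiceless stop between vowels /o/ and /a/, so it voices to [d]. /xaotupibotaevb/ → xaodubibodaevb.
Rule 3 (final cluster simplification): /b/ is the second consonant of a word-final cluster /vb/, so it deletes. /xaodubibodaevb/ → xaodubibodaev.

xaodubibodaev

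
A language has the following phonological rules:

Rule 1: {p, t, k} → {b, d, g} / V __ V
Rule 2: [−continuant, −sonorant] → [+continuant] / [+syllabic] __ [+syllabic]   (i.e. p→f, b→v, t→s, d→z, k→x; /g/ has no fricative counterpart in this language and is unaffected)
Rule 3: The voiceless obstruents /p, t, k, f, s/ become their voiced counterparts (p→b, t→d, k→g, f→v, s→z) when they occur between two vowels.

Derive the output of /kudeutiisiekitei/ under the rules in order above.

kuzeuziiziegizei

Rule 1 (intervocalic voicing): /t/ is a voiceless stop between vowels /u/ and /i/, so it voices to [d]. /k/ is a voiceless stop between vowels /e/ and /i/, so it voices to [g]. /t/ is a voiceless stop between vowels /i/ and /e/, so it voices to [d]. /kudeutiisiekitei/ → kudeudiisiegidei.
Rule 2 (intervocalic spirantization): /d/ is a stop between vowels /u/ and /e/, so it spirantizes to the fricative [z]. /d/ is a stop between vowels /u/ and /i/, so it spirantizes to the fricative [z]. /d/ is a stop between vowels /i/ and /e/, so it spirantizes to the fricative [z]. /kudeudiisiegidei/ → kuzeuziisiegizei.
Rule 3 (intervocalic voicing): /s/ is a voiceless obstruent between vowels /i/ and /i/, so it voices to [z]. /kuzeuziisiegizei/ → kuzeuziiziegizei.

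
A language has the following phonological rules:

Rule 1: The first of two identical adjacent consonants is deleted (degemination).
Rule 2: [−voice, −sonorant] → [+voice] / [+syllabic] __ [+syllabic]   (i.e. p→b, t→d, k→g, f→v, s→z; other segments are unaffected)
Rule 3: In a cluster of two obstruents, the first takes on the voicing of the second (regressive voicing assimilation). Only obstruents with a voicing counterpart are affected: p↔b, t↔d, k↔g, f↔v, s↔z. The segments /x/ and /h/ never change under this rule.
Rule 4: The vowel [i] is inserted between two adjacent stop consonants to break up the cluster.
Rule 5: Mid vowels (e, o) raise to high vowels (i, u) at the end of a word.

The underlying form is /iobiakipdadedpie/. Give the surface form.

iobiagibidadetipii

Rule 1 (degemination): no segment meets the environment; /iobiakipdadedpie/ is unchanged.
Rule 2 (intervocalic voicing): /k/ is a voiceless obstruent between vowels /a/ and /i/, so it voices to [g]. /iobiakipdadedpie/ → iobiagipdadedpie.
Rule 3 (regressive voicing assimilation): /p/ precedes the voiced obstruent /d/, so it voices to [b] by assimilation. /d/ precedes the voiceless obstruent /p/, so it devoices to [t] by assimilation. /iobiagipdadedpie/ → iobiagibdadetpie.
Rule 4 (stop-cluster i-epenthesis): /b/ and /d/ form a stop–stop cluster, so [i] is inserted between them. /t/ and /p/ form a stop–stop cluster, so [i] is inserted between them. /iobiagibdadetpie/ → iobiagibidadetipie.
Rule 5 (final vowel raising): /e/ is a mid vowel in word-final position, so it raises to [i]. /iobiagibidadetipie/ → iobiagibidadetipii.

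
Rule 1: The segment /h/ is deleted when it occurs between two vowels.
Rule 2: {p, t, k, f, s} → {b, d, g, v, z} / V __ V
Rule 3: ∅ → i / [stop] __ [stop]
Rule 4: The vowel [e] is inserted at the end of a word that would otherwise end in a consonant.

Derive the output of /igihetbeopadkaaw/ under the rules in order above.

Rule 1 (intervocalic h-deletion): /h/ occurs between vowels /i/ and /e/, so it deletes. /igihetbeopadkaaw/ → igietbeopadkaaw.
Rule 2 (intervocalic voicing): /p/ is a voiceless obstruent between vowels /o/ and /a/, so it voices to [b]. /igietbeopadkaaw/ → igietbeobadkaaw.
Rule 3 (stop-cluster i-epenthesis): /t/ and /b/ form a stop–stop cluster, so [i] is inserted between them. /d/ and /k/ form a stop–stop cluster, so [i] is inserted between them. /igietbeobadkaaw/ → igietibeobadikaaw.
Rule 4 (final e-epenthesis): the form ends in the consonant /w/, so [e] is inserted word-finally. /igietibeobadikaaw/ → igietibeobadikaawe.

igietibeobadikaawe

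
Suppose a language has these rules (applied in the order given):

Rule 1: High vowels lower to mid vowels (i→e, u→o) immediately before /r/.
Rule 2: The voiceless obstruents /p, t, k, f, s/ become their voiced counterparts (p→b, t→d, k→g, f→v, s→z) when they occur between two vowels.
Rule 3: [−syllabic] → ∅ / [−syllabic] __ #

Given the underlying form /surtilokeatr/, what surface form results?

Rule 1 (pre-rhotic lowering): /u/ is a high vowel immediately before /r/, so it lowers to [o]. /surtilokeatr/ → sortilokeatr.
Rule 2 (intervocalic voicing): /k/ is a voiceless obstruent between vowels /o/ and /e/, so it voices to [g]. /sortilokeatr/ → sortilogeatr.
Rule 3 (final cluster simplification): /r/ is the second consonant of a word-final cluster /tr/, so it deletes. /sortilogeatr/ → sortilogeat.

sortilogeat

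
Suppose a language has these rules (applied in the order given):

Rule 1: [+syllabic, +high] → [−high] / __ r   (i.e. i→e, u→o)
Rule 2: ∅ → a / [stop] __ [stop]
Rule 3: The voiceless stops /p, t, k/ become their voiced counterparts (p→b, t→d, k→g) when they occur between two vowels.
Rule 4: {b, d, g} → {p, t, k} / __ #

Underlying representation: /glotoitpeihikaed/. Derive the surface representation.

glodoidabeihigaet

Rule 1 (pre-rhotic lowering): no segment meets the environment; /glotoitpeihikaed/ is unchanged.
Rule 2 (stop-cluster a-epenthesis): /t/ and /p/ form a stop–stop cluster, so [a] is inserted between them. /glotoitpeihikaed/ → glotoitapeihikaed.
Rule 3 (intervocalic voicing): /t/ is a voiceless stop between vowels /o/ and /o/, so it voices to [d]. /t/ is a voiceless stop between vowels /i/ and /a/, so it voices to [d]. /p/ is a voiceless stop between vowels /a/ and /e/, so it voices to [b]. /k/ is a voiceless stop between vowels /i/ and /a/, so it voices to [g]. /glotoitapeihikaed/ → glodoidabeihigaed.
Rule 4 (final devoicing): /d/ is a voiced stop in word-final position, so it devoices to [t]. /glodoidabeihigaed/ → glodoidabeihigaet.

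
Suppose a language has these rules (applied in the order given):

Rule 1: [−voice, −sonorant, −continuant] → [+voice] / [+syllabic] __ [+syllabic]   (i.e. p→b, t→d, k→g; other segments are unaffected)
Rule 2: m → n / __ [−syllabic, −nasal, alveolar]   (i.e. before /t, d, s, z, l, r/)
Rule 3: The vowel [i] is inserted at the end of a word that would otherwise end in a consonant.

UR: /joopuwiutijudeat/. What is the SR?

Rule 1 (intervocalic voicing): /p/ is a voiceless stop between vowels /o/ and /u/, so it voices to [b]. /t/ is a voiceless stop between vowels /u/ and /i/, so it voices to [d]. /joopuwiutijudeat/ → joobuwiudijudeat.
Rule 2 (nasal place assimilation): no segment meets the environment; /joobuwiudijudeat/ is unchanged.
Rule 3 (final i-epenthesis): the form ends in the consonant /t/, so [i] is inserted word-finally. /joobuwiudijudeat/ → joobuwiudijudeati.

joobuwiudijudeati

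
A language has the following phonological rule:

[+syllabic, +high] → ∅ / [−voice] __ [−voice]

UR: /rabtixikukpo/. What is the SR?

/i/ is a high vowel flanked by voiceless consonants /t/ and /x/, so it deletes.
/i/ is a high vowel flanked by voiceless consonants /x/ and /k/, so it deletes.
/u/ is a high vowel flanked by voiceless consonants /k/ and /k/, so it deletes.
Surface form: [rabtxkkpo].

rabtxkkpo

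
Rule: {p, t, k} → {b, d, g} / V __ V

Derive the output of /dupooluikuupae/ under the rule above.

dubooluiguubae

/p/ is a voiceless stop between vowels /u/ and /o/, so it voices to [b].
/k/ is a voiceless stop between vowels /i/ and /u/, so it voices to [g].
/p/ is a voiceless stop between vowels /u/ and /a/, so it voices to [b].
Surface form: [dubooluiguubae].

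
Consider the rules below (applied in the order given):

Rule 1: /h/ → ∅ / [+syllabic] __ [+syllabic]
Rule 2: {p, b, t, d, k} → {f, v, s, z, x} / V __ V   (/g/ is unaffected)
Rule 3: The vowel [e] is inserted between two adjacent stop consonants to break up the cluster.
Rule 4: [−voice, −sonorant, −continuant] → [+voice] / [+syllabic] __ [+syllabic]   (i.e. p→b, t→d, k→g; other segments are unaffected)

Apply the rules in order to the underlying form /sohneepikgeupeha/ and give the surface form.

Rule 1 (intervocalic h-deletion): /h/ occurs between vowels /e/ and /a/, so it deletes. /sohneepikgeupeha/ → sohneepikgeupea.
Rule 2 (intervocalic spirantization): /p/ is a stop between vowels /e/ and /i/, so it spirantizes to the fricative [f]. /p/ is a stop between vowels /u/ and /e/, so it spirantizes to the fricative [f]. /sohneepikgeupea/ → sohneefikgeufea.
Rule 3 (stop-cluster e-epenthesis): /k/ and /g/ form a stop–stop cluster, so [e] is inserted between them. /sohneefikgeufea/ → sohneefikegeufea.
Rule 4 (intervocalic voicing): /k/ is a voiceless stop between vowels /i/ and /e/, so it voices to [g]. /sohneefikegeufea/ → sohneefigegeufea.

sohneefigegeufea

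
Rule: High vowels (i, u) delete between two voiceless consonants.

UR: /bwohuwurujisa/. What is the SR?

bwohuwurujisa

No segment of /bwohuwurujisa/ meets the structural description of the rule, so the form surfaces unchanged.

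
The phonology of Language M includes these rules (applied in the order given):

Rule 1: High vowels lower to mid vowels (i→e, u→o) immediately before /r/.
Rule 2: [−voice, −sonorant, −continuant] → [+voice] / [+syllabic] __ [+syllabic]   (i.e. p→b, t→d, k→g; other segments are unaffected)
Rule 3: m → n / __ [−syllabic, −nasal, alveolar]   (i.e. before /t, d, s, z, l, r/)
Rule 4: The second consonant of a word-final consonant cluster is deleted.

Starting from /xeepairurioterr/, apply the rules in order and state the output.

xeebaerorioder

Rule 1 (pre-rhotic lowering): /i/ is a high vowel immediately before /r/, so it lowers to [e]. /u/ is a high vowel immediately before /r/, so it lowers to [o]. /xeepairurioterr/ → xeepaerorioterr.
Rule 2 (intervocalic voicing): /p/ is a voiceless stop between vowels /e/ and /a/, so it voices to [b]. /t/ is a voiceless stop between vowels /o/ and /e/, so it voices to [d]. /xeepaerorioterr/ → xeebaerorioderr.
Rule 3 (nasal place assimilation): no segment meets the environment; /xeebaerorioderr/ is unchanged.
Rule 4 (final cluster simplification): /r/ is the second consonant of a word-final cluster /rr/, so it deletes. /xeebaerorioderr/ → xeebaerorioder.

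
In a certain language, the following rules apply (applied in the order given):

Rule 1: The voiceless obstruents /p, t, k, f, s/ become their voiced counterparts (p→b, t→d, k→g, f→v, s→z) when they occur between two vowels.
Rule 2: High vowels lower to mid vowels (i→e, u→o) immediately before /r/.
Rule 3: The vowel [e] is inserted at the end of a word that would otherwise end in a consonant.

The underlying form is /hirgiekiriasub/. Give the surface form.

Rule 1 (intervocalic voicing): /k/ is a voiceless obstruent between vowels /e/ and /i/, so it voices to [g]. /s/ is a voiceless obstruent between vowels /a/ and /u/, so it voices to [z]. /hirgiekiriasub/ → hirgiegiriazub.
Rule 2 (pre-rhotic lowering): /i/ is a high vowel immediately before /r/, so it lowers to [e]. /i/ is a high vowel immediately before /r/, so it lowers to [e]. /hirgiegiriazub/ → hergiegeriazub.
Rule 3 (final e-epenthesis): the form ends in the consonant /b/, so [e] is inserted word-finally. /hergiegeriazub/ → hergiegeriazube.

hergiegeriazube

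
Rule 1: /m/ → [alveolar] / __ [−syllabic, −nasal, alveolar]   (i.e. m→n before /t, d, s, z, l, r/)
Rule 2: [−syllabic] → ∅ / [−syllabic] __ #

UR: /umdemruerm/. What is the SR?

Rule 1 (nasal place assimilation): /m/ precedes the alveolar consonant /d/, so it assimilates in place to [n]. /m/ precedes the alveolar consonant /r/, so it assimilates in place to [n]. /umdemruerm/ → undenruerm.
Rule 2 (final cluster simplification): /m/ is the second consonant of a word-final cluster /rm/, so it deletes. /undenruerm/ → undenruer.

undenruer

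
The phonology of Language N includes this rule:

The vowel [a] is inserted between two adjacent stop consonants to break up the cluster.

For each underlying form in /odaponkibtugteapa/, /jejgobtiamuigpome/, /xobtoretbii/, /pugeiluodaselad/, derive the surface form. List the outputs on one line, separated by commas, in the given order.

/odaponkibtugteapa/: /b/ and /t/ form a stop–stop cluster, so [a] is inserted between them. /g/ and /t/ form a stop–stop cluster, so [a] is inserted between them. → [odaponkibatugateapa].
/jejgobtiamuigpome/: /b/ and /t/ form a stop–stop cluster, so [a] is inserted between them. /g/ and /p/ form a stop–stop cluster, so [a] is inserted between them. → [jejgobatiamuigapome].
/xobtoretbii/: /b/ and /t/ form a stop–stop cluster, so [a] is inserted between them. /t/ and /b/ form a stop–stop cluster, so [a] is inserted between them. → [xobatoretabii].
/pugeiluodaselad/: the rule's environment is not met; surfaces unchanged as [pugeiluodaselad].

odaponkibatugateapa, jejgobatiamuigapome, xobatoretabii, pugeiluodaselad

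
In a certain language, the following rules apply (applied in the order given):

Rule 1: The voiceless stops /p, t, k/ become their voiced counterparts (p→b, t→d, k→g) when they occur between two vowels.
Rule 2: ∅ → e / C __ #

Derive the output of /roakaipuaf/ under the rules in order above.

Rule 1 (intervocalic voicing): /k/ is a voiceless stop between vowels /a/ and /a/, so it voices to [g]. /p/ is a voiceless stop between vowels /i/ and /u/, so it voices to [b]. /roakaipuaf/ → roagaibuaf.
Rule 2 (final e-epenthesis): the form ends in the consonant /f/, so [e] is inserted word-finally. /roagaibuaf/ → roagaibuafe.

roagaibuafe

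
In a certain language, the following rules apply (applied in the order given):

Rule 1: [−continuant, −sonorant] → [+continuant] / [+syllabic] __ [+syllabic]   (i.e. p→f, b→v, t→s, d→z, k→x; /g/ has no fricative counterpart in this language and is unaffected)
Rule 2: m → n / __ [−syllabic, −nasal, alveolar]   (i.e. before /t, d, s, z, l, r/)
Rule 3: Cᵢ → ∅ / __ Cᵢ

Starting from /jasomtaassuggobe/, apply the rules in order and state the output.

Rule 1 (intervocalic spirantization): /b/ is a stop between vowels /o/ and /e/, so it spirantizes to the fricative [v]. /jasomtaassuggobe/ → jasomtaassuggove.
Rule 2 (nasal place assimilation): /m/ precedes the alveolar consonant /t/, so it assimilates in place to [n]. /jasomtaassuggove/ → jasontaassuggove.
Rule 3 (degemination): /ss/ is a geminate; the first /s/ deletes. /gg/ is a geminate; the first /g/ deletes. /jasontaassuggove/ → jasontaasugove.

jasontaasugove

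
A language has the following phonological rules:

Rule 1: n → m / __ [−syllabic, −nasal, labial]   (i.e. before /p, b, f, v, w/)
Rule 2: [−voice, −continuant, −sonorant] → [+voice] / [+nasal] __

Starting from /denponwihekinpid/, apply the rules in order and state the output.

dembomwihekimbid

Rule 1 (nasal place assimilation): /n/ precedes the labial consonant /p/, so it assimilates in place to [m]. /n/ precedes the labial consonant /w/, so it assimilates in place to [m]. /n/ precedes the labial consonant /p/, so it assimilates in place to [m]. /denponwihekinpid/ → dempomwihekimpid.
Rule 2 (post-nasal voicing): /p/ is a voiceless stop immediately after the nasal /m/, so it voices to [b]. /p/ is a voiceless stop immediately after the nasal /m/, so it voices to [b]. /dempomwihekimpid/ → dembomwihekimbid.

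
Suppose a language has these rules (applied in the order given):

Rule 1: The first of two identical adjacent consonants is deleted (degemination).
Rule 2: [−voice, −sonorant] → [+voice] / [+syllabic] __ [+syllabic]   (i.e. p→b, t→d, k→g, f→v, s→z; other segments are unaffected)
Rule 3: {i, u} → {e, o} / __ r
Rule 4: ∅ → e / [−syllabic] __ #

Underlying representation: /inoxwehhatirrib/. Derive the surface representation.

Rule 1 (degemination): /hh/ is a geminate; the first /h/ deletes. /rr/ is a geminate; the first /r/ deletes. /inoxwehhatirrib/ → inoxwehatirib.
Rule 2 (intervocalic voicing): /t/ is a voiceless obstruent between vowels /a/ and /i/, so it voices to [d]. /inoxwehatirib/ → inoxwehadirib.
Rule 3 (pre-rhotic lowering): /i/ is a high vowel immediately before /r/, so it lowers to [e]. /inoxwehadirib/ → inoxwehaderib.
Rule 4 (final e-epenthesis): the form ends in the consonant /b/, so [e] is inserted word-finally. /inoxwehaderib/ → inoxwehaderibe.

inoxwehaderibe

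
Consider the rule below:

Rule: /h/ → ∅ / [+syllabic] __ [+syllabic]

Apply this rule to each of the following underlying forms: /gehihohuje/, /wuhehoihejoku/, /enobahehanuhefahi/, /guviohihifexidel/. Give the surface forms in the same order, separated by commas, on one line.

/gehihohuje/: /h/ occurs between vowels /e/ and /i/, so it deletes. /h/ occurs between vowels /i/ and /o/, so it deletes. /h/ occurs between vowels /o/ and /u/, so it deletes. → [geiouje].
/wuhehoihejoku/: /h/ occurs between vowels /u/ and /e/, so it deletes. /h/ occurs between vowels /e/ and /o/, so it deletes. /h/ occurs between vowels /i/ and /e/, so it deletes. → [wueoiejoku].
/enobahehanuhefahi/: /h/ occurs between vowels /a/ and /e/, so it deletes. /h/ occurs between vowels /e/ and /a/, so it deletes. /h/ occurs between vowels /u/ and /e/, so it deletes. /h/ occurs between vowels /a/ and /i/, so it deletes. → [enobaeanuefai].
/guviohihifexidel/: /h/ occurs between vowels /o/ and /i/, so it deletes. /h/ occurs between vowels /i/ and /i/, so it deletes. → [guvioiifexidel].

geiouje, wueoiejoku, enobaeanuefai, guvioiifexidel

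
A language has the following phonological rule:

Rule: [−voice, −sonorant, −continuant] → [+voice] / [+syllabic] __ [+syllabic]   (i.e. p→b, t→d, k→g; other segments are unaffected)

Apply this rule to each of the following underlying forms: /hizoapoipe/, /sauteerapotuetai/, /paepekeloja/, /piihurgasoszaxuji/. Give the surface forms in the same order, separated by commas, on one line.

hizoaboibe, saudeeraboduedai, paebegeloja, piihurgasoszaxuji

/hizoapoipe/: /p/ is a voiceless stop between vowels /a/ and /o/, so it voices to [b]. /p/ is a voiceless stop between vowels /i/ and /e/, so it voices to [b]. → [hizoaboibe].
/sauteerapotuetai/: /t/ is a voiceless stop between vowels /u/ and /e/, so it voices to [d]. /p/ is a voiceless stop between vowels /a/ and /o/, so it voices to [b]. /t/ is a voiceless stop between vowels /o/ and /u/, so it voices to [d]. /t/ is a voiceless stop between vowels /e/ and /a/, so it voices to [d]. → [saudeeraboduedai].
/paepekeloja/: /p/ is a voiceless stop between vowels /e/ and /e/, so it voices to [b]. /k/ is a voiceless stop between vowels /e/ and /e/, so it voices to [g]. → [paebegeloja].
/piihurgasoszaxuji/: the rule's environment is not met; surfaces unchanged as [piihurgasoszaxuji].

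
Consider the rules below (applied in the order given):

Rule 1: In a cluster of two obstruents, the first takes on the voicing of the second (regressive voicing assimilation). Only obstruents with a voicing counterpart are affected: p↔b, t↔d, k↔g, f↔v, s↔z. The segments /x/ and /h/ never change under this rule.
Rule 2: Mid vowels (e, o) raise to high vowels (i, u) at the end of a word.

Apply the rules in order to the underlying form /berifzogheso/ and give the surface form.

Rule 1 (regressive voicing assimilation): /f/ precedes the voiced obstruent /z/, so it voices to [v] by assimilation. /g/ precedes the voiceless obstruent /h/, so it devoices to [k] by assimilation. /berifzogheso/ → berivzokheso.
Rule 2 (final vowel raising): /o/ is a mid vowel in word-final position, so it raises to [u]. /berivzokheso/ → berivzokhesu.

berivzokhesu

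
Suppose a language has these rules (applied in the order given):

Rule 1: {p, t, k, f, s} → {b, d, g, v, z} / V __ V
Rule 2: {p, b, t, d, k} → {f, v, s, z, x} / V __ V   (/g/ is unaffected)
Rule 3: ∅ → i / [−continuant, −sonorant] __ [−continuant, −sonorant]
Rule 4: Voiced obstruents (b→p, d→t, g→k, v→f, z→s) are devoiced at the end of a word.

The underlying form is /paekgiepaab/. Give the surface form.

Rule 1 (intervocalic voicing): /p/ is a voiceless obstruent between vowels /e/ and /a/, so it voices to [b]. /paekgiepaab/ → paekgiebaab.
Rule 2 (intervocalic spirantization): /b/ is a stop between vowels /e/ and /a/, so it spirantizes to the fricative [v]. /paekgiebaab/ → paekgievaab.
Rule 3 (stop-cluster i-epenthesis): /k/ and /g/ form a stop–stop cluster, so [i] is inserted between them. /paekgievaab/ → paekigievaab.
Rule 4 (final devoicing): /b/ is a voiced obstruent in word-final position, so it devoices to [p]. /paekigievaab/ → paekigievaap.

paekigievaap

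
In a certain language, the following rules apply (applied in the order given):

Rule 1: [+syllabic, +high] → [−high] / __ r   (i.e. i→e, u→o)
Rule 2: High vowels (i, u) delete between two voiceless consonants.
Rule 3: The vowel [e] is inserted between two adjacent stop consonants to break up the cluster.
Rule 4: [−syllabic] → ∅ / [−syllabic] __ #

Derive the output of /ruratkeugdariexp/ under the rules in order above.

Rule 1 (pre-rhotic lowering): /u/ is a high vowel immediately before /r/, so it lowers to [o]. /ruratkeugdariexp/ → roratkeugdariexp.
Rule 2 (high vowel syncope): no segment meets the environment; /roratkeugdariexp/ is unchanged.
Rule 3 (stop-cluster e-epenthesis): /t/ and /k/ form a stop–stop cluster, so [e] is inserted between them. /g/ and /d/ form a stop–stop cluster, so [e] is inserted between them. /roratkeugdariexp/ → roratekeugedariexp.
Rule 4 (final cluster simplification): /p/ is the second consonant of a word-final cluster /xp/, so it deletes. /roratekeugedariexp/ → roratekeugedariex.

roratekeugedariex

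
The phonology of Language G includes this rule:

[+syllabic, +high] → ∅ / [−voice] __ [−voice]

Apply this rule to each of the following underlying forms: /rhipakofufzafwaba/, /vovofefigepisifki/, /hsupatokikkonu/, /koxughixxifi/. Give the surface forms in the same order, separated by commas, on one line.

rhpakoffzafwaba, vovofefigepsfki, hspatokkkonu, koxughxxfi

/rhipakofufzafwaba/: /i/ is a high vowel flanked by voiceless consonants /h/ and /p/, so it deletes. /u/ is a high vowel flanked by voiceless consonants /f/ and /f/, so it deletes. → [rhpakoffzafwaba].
/vovofefigepisifki/: /i/ is a high vowel flanked by voiceless consonants /p/ and /s/, so it deletes. /i/ is a high vowel flanked by voiceless consonants /s/ and /f/, so it deletes. → [vovofefigepsfki].
/hsupatokikkonu/: /u/ is a high vowel flanked by voiceless consonants /s/ and /p/, so it deletes. /i/ is a high vowel flanked by voiceless consonants /k/ and /k/, so it deletes. → [hspatokkkonu].
/koxughixxifi/: /i/ is a high vowel flanked by voiceless consonants /h/ and /x/, so it deletes. /i/ is a high vowel flanked by voiceless consonants /x/ and /f/, so it deletes. → [koxughxxfi].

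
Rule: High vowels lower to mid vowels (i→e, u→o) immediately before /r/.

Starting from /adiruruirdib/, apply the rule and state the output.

Scanning /adiruruirdib/: /i/ is a high vowel immediately before /r/, so it lowers to [e]; /u/ is a high vowel immediately before /r/, so it lowers to [o]; /u/ at position 7 is not in the conditioning environment; /i/ is a high vowel immediately before /r/, so it lowers to [e]; /i/ at position 11 is not in the conditioning environment.
Result: [aderoruerdib].

aderoruerdib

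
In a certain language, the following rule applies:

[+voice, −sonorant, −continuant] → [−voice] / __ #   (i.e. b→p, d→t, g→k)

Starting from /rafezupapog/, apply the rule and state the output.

rafezupapok

/g/ is a voiced stop in word-final position, so it devoices to [k].
Surface form: [rafezupapok].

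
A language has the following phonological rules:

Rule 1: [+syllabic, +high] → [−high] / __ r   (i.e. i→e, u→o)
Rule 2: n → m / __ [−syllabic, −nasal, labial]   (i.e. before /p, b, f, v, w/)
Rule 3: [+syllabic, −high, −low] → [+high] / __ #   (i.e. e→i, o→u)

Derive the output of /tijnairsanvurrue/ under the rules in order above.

Rule 1 (pre-rhotic lowering): /i/ is a high vowel immediately before /r/, so it lowers to [e]. /u/ is a high vowel immediately before /r/, so it lowers to [o]. /tijnairsanvurrue/ → tijnaersanvorrue.
Rule 2 (nasal place assimilation): /n/ precedes the labial consonant /v/, so it assimilates in place to [m]. /tijnaersanvorrue/ → tijnaersamvorrue.
Rule 3 (final vowel raising): /e/ is a mid vowel in word-final position, so it raises to [i]. /tijnaersamvorrue/ → tijnaersamvorrui.

tijnaersamvorrui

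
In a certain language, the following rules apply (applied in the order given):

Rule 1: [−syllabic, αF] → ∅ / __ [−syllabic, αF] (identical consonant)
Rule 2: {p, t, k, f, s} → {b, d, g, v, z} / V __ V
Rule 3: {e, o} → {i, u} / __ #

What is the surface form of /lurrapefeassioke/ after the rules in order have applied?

lurabeveaziogi

Rule 1 (degemination): /rr/ is a geminate; the first /r/ deletes. /ss/ is a geminate; the first /s/ deletes. /lurrapefeassioke/ → lurapefeasioke.
Rule 2 (intervocalic voicing): /p/ is a voiceless obstruent between vowels /a/ and /e/, so it voices to [b]. /f/ is a voiceless obstruent between vowels /e/ and /e/, so it voices to [v]. /s/ is a voiceless obstruent between vowels /a/ and /i/, so it voices to [z]. /k/ is a voiceless obstruent between vowels /o/ and /e/, so it voices to [g]. /lurapefeasioke/ → lurabeveazioge.
Rule 3 (final vowel raising): /e/ is a mid vowel in word-final position, so it raises to [i]. /lurabeveazioge/ → lurabeveaziogi.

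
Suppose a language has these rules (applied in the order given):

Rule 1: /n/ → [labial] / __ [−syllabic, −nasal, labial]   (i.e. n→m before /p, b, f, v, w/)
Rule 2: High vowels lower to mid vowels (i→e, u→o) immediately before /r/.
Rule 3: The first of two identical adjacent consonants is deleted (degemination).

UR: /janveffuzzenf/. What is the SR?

Rule 1 (nasal place assimilation): /n/ precedes the labial consonant /v/, so it assimilates in place to [m]. /n/ precedes the labial consonant /f/, so it assimilates in place to [m]. /janveffuzzenf/ → jamveffuzzemf.
Rule 2 (pre-rhotic lowering): no segment meets the environment; /jamveffuzzemf/ is unchanged.
Rule 3 (degemination): /ff/ is a geminate; the first /f/ deletes. /zz/ is a geminate; the first /z/ deletes. /jamveffuzzemf/ → jamvefuzemf.

jamvefuzemf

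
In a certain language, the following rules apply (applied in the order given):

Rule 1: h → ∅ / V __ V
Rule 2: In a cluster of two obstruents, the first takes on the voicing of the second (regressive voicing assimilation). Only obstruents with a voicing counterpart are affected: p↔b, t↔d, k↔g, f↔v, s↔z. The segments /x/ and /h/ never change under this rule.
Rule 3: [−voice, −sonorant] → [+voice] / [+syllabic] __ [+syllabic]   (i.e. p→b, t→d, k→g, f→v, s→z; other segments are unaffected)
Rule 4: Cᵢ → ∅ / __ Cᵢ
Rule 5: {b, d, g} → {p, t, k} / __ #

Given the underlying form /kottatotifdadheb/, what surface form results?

Rule 1 (intervocalic h-deletion): no segment meets the environment; /kottatotifdadheb/ is unchanged.
Rule 2 (regressive voicing assimilation): /f/ precedes the voiced obstruent /d/, so it voices to [v] by assimilation. /d/ precedes the voiceless obstruent /h/, so it devoices to [t] by assimilation. /kottatotifdadheb/ → kottatotivdatheb.
Rule 3 (intervocalic voicing): /t/ is a voiceless obstruent between vowels /a/ and /o/, so it voices to [d]. /t/ is a voiceless obstruent between vowels /o/ and /i/, so it voices to [d]. /kottatotivdatheb/ → kottadodivdatheb.
Rule 4 (degemination): /tt/ is a geminate; the first /t/ deletes. /kottadodivdatheb/ → kotadodivdatheb.
Rule 5 (final devoicing): /b/ is a voiced stop in word-final position, so it devoices to [p]. /kotadodivdatheb/ → kotadodivdathep.

kotadodivdathep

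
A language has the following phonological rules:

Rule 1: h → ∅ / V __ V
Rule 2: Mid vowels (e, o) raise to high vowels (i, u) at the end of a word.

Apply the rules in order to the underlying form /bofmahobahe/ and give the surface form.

Rule 1 (intervocalic h-deletion): /h/ occurs between vowels /a/ and /o/, so it deletes. /h/ occurs between vowels /a/ and /e/, so it deletes. /bofmahobahe/ → bofmaobae.
Rule 2 (final vowel raising): /e/ is a mid vowel in word-final position, so it raises to [i]. /bofmaobae/ → bofmaobai.

bofmaobai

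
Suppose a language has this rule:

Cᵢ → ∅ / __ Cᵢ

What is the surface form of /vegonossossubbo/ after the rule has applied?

/ss/ is a geminate; the first /s/ deletes.
/ss/ is a geminate; the first /s/ deletes.
/bb/ is a geminate; the first /b/ deletes.
Surface form: [vegonososubo].

vegonososubo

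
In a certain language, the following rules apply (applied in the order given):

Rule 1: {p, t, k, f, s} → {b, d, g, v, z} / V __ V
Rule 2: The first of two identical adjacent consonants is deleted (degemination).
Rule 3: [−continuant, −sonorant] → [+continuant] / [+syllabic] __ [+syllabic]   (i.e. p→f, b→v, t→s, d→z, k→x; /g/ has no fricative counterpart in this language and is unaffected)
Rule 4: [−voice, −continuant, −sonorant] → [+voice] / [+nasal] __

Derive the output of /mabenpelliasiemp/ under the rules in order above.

Rule 1 (intervocalic voicing): /s/ is a voiceless obstruent between vowels /a/ and /i/, so it voices to [z]. /mabenpelliasiemp/ → mabenpelliaziemp.
Rule 2 (degemination): /ll/ is a geminate; the first /l/ deletes. /mabenpelliaziemp/ → mabenpeliaziemp.
Rule 3 (intervocalic spirantization): /b/ is a stop between vowels /a/ and /e/, so it spirantizes to the fricative [v]. /mabenpeliaziemp/ → mavenpeliaziemp.
Rule 4 (post-nasal voicing): /p/ is a voiceless stop immediately after the nasal /n/, so it voices to [b]. /p/ is a voiceless stop immediately after the nasal /m/, so it voices to [b]. /mavenpeliaziemp/ → mavenbeliaziemb.

mavenbeliaziemb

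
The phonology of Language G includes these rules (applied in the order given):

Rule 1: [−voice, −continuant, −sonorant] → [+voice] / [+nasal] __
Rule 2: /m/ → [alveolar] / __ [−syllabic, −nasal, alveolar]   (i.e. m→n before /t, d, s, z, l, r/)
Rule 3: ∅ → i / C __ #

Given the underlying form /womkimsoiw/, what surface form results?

womginsoiwi

Rule 1 (post-nasal voicing): /k/ is a voiceless stop immediately after the nasal /m/, so it voices to [g]. /womkimsoiw/ → womgimsoiw.
Rule 2 (nasal place assimilation): /m/ precedes the alveolar consonant /s/, so it assimilates in place to [n]. /womgimsoiw/ → womginsoiw.
Rule 3 (final i-epenthesis): the form ends in the consonant /w/, so [i] is inserted word-finally. /womginsoiw/ → womginsoiwi.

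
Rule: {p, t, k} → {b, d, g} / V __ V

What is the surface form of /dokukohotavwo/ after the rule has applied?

dogugohodavwo

/k/ is a voiceless stop between vowels /o/ and /u/, so it voices to [g].
/k/ is a voiceless stop between vowels /u/ and /o/, so it voices to [g].
/t/ is a voiceless stop between vowels /o/ and /a/, so it voices to [d].
Surface form: [dogugohodavwo].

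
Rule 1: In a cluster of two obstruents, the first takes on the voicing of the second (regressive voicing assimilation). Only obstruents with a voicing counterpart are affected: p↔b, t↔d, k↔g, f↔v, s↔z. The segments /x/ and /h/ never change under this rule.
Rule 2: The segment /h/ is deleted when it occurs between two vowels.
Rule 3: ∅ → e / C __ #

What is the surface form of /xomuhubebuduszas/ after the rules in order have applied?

xomuubebuduzzase

Rule 1 (regressive voicing assimilation): /s/ precedes the voiced obstruent /z/, so it voices to [z] by assimilation. /xomuhubebuduszas/ → xomuhubebuduzzas.
Rule 2 (intervocalic h-deletion): /h/ occurs between vowels /u/ and /u/, so it deletes. /xomuhubebuduzzas/ → xomuubebuduzzas.
Rule 3 (final e-epenthesis): the form ends in the consonant /s/, so [e] is inserted word-finally. /xomuubebuduzzas/ → xomuubebuduzzase.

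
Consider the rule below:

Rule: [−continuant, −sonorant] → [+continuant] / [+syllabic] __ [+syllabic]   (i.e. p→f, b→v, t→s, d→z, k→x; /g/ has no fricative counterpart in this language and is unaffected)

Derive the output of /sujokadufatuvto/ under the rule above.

Scanning /sujokadufatuvto/: /k/ is a stop between vowels /o/ and /a/, so it spirantizes to the fricative [x]; /d/ is a stop between vowels /a/ and /u/, so it spirantizes to the fricative [z]; /t/ is a stop between vowels /a/ and /u/, so it spirantizes to the fricative [s]; /t/ at position 14 is not in the conditioning environment.
Result: [sujoxazufasuvto].

sujoxazufasuvto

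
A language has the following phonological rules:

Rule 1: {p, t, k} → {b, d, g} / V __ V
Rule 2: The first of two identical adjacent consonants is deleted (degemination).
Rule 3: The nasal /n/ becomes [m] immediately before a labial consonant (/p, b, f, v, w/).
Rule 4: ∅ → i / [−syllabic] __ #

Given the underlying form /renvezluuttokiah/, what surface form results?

Rule 1 (intervocalic voicing): /k/ is a voiceless stop between vowels /o/ and /i/, so it voices to [g]. /renvezluuttokiah/ → renvezluuttogiah.
Rule 2 (degemination): /tt/ is a geminate; the first /t/ deletes. /renvezluuttogiah/ → renvezluutogiah.
Rule 3 (nasal place assimilation): /n/ precedes the labial consonant /v/, so it assimilates in place to [m]. /renvezluutogiah/ → remvezluutogiah.
Rule 4 (final i-epenthesis): the form ends in the consonant /h/, so [i] is inserted word-finally. /remvezluutogiah/ → remvezluutogiahi.

remvezluutogiahi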